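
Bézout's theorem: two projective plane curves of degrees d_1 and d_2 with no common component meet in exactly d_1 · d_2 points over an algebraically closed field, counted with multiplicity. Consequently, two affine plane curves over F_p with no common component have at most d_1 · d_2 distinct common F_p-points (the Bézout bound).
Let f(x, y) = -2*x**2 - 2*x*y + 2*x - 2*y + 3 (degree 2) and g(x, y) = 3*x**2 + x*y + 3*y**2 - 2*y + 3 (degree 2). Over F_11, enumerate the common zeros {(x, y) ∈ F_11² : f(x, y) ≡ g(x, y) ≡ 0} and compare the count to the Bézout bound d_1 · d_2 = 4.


Common zeros: {(9, 10)}; count = 1; Bézout bound = 4.

deg(f) = 2, deg(g) = 2, so Bézout bound = 4.
Scan x ∈ F_11. For each x, list the y ∈ F_11 with f(x, y) ≡ 0 and those with g(x, y) ≡ 0 (mod 11); the common zeros in that column are the intersection.
  x = 0: f ≡ 0 at y ∈ {7}; g ≡ 0 at y ∈ {2, 6}; common: ∅.
  x = 1: f ≡ 0 at y ∈ {9}; g ≡ 0 at y ∈ ∅; common: ∅.
  x = 2: f ≡ 0 at y ∈ {9}; g ≡ 0 at y ∈ ∅; common: ∅.
  x = 3: f ≡ 0 at y ∈ {3}; g ≡ 0 at y ∈ {2, 5}; common: ∅.
  x = 4: f ≡ 0 at y ∈ {10}; g ≡ 0 at y ∈ ∅; common: ∅.
  x = 5: f ≡ 0 at y ∈ {7}; g ≡ 0 at y ∈ ∅; common: ∅.
  x = 6: f ≡ 0 at y ∈ {3}; g ≡ 0 at y ∈ {7, 10}; common: ∅.
  x = 7: f ≡ 0 at y ∈ {8}; g ≡ 0 at y ∈ ∅; common: ∅.
  x = 8: f ≡ 0 at y ∈ {8}; g ≡ 0 at y ∈ ∅; common: ∅.
  x = 9: f ≡ 0 at y ∈ {10}; g ≡ 0 at y ∈ {6, 10}; common: {10}.
  x = 10: f ≡ 0 at y ∈ ∅; g ≡ 0 at y ∈ {5, 7}; common: ∅.
Collecting: common zeros = {(9, 10)}, so the count is 1.
Comparison with the Bézout bound: 1 ≤ 4 = deg(f)·deg(g), as expected for curves with no common component (the affine F_11-count falls short of the bound because intersections may lie at infinity, over extension fields, or carry multiplicity).


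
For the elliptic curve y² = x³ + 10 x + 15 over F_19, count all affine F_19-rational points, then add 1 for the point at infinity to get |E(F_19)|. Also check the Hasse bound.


Affine points = {(1, 8), (1, 11), (2, 9), (2, 10), (4, 9), (4, 10), (5, 0), (6, 5), (6, 14), (9, 6), (9, 13), (12, 1), (12, 18), (13, 9), (13, 10), (14, 7), (14, 12), (15, 5), (15, 14), (17, 5), (17, 14), (18, 2), (18, 17)}; affine count = 23; |E(F_19)| = 24.

Discriminant check: Δ ∝ 4a³ + 27b² = 4·10³ + 27·15² = 4·1000 + 27·225 ≡ 5 (mod 19). Nonzero ⇒ E is nonsingular.
For each x ∈ F_19, compute rhs = x³ + 10·x + 15 mod 19, then count y ∈ F_19 with y² ≡ rhs.
  x = 0: rhs = 15, matching y values: none (0 points).
  x = 1: rhs = 7, matching y values: 8, 11 (2 points).
  x = 2: rhs = 5, matching y values: 9, 10 (2 points).
  x = 3: rhs = 15, matching y values: none (0 points).
  x = 4: rhs = 5, matching y values: 9, 10 (2 points).
  x = 5: rhs = 0, matching y values: 0 (1 points).
  x = 6: rhs = 6, matching y values: 5, 14 (2 points).
  x = 7: rhs = 10, matching y values: none (0 points).
  x = 8: rhs = 18, matching y values: none (0 points).
  x = 9: rhs = 17, matching y values: 6, 13 (2 points).
  x = 10: rhs = 13, matching y values: none (0 points).
  x = 11: rhs = 12, matching y values: none (0 points).
  x = 12: rhs = 1, matching y values: 1, 18 (2 points).
  x = 13: rhs = 5, matching y values: 9, 10 (2 points).
  x = 14: rhs = 11, matching y values: 7, 12 (2 points).
  x = 15: rhs = 6, matching y values: 5, 14 (2 points).
  x = 16: rhs = 15, matching y values: none (0 points).
  x = 17: rhs = 6, matching y values: 5, 14 (2 points).
  x = 18: rhs = 4, matching y values: 2, 17 (2 points).
Total affine count: 23.
Full point count |E(F_19)| = 23 + 1 = 24.
Hasse bound: |24 − (19+1)| = |4| = 4 ≤ 2√19 ≈ 8.7178 ✓.


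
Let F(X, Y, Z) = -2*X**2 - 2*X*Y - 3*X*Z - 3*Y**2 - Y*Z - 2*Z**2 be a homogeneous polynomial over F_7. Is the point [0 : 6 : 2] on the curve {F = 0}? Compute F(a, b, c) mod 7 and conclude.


F(0,6,2) ≡ 5 (mod 7); P is NOT on the curve.

Evaluate F(0, 6, 2) term-by-term (mod 7).
  -2*X**2 ↦ -2·0·1·1 = 0
  -2*X*Y ↦ -2·0·6·1 = 0
  -3*X*Z ↦ -3·0·1·2 = 0
  -3*Y**2 ↦ -3·1·36·1 = -108
  -Y*Z ↦ -1·1·6·2 = -12
  -2*Z**2 ↦ -2·1·1·4 = -8
Sum: F(0, 6, 2) = (0) + (0) + (0) + (-108) + (-12) + (-8) = -128.
Reducing mod 7: -128 ≡ 5 (mod 7).
Since F(a, b, c) ≡ 5 ≠ 0 (mod 7), P does NOT lie on the curve.


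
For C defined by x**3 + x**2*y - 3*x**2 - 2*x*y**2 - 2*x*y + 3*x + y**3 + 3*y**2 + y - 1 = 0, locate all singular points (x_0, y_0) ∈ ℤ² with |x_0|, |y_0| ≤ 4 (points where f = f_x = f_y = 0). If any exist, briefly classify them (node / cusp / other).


Singular points: {(1, 0)}; classification: cusp.

Compute partial derivatives:
  f_x = 3*x**2 + 2*x*y - 6*x - 2*y**2 - 2*y + 3.
  f_y = x**2 - 4*x*y - 2*x + 3*y**2 + 6*y + 1.
Scan x_0 ∈ {−4, ..., 4}. For each x_0, f_y(x_0, y) is a polynomial in y; find its integer roots y ∈ {−4, ..., 4}, then test f_x and f at those candidates.
  x = -4: f_y(-4, y) = 3*y**2 + 22*y + 25; no integer root y with |y| ≤ 4.
  x = -3: f_y(-3, y) = 3*y**2 + 18*y + 16; no integer root y with |y| ≤ 4.
  x = -2: f_y(-2, y) = 3*y**2 + 14*y + 9; no integer root y with |y| ≤ 4.
  x = -1: f_y(-1, y) = 3*y**2 + 10*y + 4; no integer root y with |y| ≤ 4.
  x = 0: f_y(0, y) = 3*y**2 + 6*y + 1; no integer root y with |y| ≤ 4.
  x = 1: f_y(1, y) = 3*y**2 + 2*y; vanishes at y ∈ {0}. (1, 0): f_x = 0, f = 0 — SINGULAR.
  x = 2: f_y(2, y) = 3*y**2 - 2*y + 1; no integer root y with |y| ≤ 4.
  x = 3: f_y(3, y) = 3*y**2 - 6*y + 4; no integer root y with |y| ≤ 4.
  x = 4: f_y(4, y) = 3*y**2 - 10*y + 9; no integer root y with |y| ≤ 4.
Only singular point on the grid: (1, 0).
Classify: substitute x = 1 + u, y = 0 + v and expand: f = u**3 + u**2*v - 2*u*v**2 + v**3 + v**2.
No constant or linear terms (consistent with a singular point). Quadratic part: v**2. Cubic part: u**3 + u**2*v - 2*u*v**2 + v**3.
The quadratic part v**2 is a perfect square, so there is a single (double) tangent line v = 0, i.e. y = 0. Restricting the cubic part to that line (v = 0) leaves u**3 ≠ 0, so f is not divisible by v and the branch is v² ≈ -u**3 to lowest order — this is a cusp.
Classification: cusp.


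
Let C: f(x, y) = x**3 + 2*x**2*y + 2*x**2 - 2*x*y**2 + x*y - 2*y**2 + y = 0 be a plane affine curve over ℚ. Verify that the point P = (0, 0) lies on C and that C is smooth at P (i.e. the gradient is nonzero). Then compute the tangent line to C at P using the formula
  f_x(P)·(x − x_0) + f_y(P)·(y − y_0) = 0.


Tangent line at P: y = 0.

Step 1: f(0, 0) = 0, so P lies on C.
Step 2: partial derivatives
  f_x(x, y) = 3*x**2 + 4*x*y + 4*x - 2*y**2 + y, f_y(x, y) = 2*x**2 - 4*x*y + x - 4*y + 1.
  f_x(P) = 0, f_y(P) = 1 (gradient nonzero, so P is smooth).
Step 3: tangent line at P: 0·(x − 0) + 1·(y − 0) = 0.
Expanding: y = 0.


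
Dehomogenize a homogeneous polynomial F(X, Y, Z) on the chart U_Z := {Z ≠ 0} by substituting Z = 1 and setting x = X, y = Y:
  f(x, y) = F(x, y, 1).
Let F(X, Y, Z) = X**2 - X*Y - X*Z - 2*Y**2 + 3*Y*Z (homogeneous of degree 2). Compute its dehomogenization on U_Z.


f(x, y) = x**2 - x*y - x - 2*y**2 + 3*y

On U_Z we set Z = 1. Each monomial c·X^i·Y^j·Z^k in F becomes c·x^i·y^j·1^k = c·x^i·y^j.
Substituting Z = 1: F(X, Y, 1) = x**2 - x*y - x - 2*y**2 + 3*y.
Note: deg(f) ≤ deg(F) = 2; strict inequality happens when F is divisible by Z (lost terms).


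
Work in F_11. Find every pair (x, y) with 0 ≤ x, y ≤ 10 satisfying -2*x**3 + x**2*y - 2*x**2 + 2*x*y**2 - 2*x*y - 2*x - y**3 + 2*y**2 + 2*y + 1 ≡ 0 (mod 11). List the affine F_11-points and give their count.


Affine F_11-points: {(1, 8), (2, 10), (3, 0), (5, 7), (6, 8), (7, 8), (8, 1)}; count = 7.

For each of the 121 pairs (x, y) ∈ F_11², evaluate f(x, y) mod 11. Record the zeros.
  x = 0: [0↦1, 1↦4, 2↦5, 3↦9, 4↦10, 5↦2, 6↦1, 7↦1, 8↦7, 9↦2, 10↦2]  zeros at y ∈ ∅
  x = 1: [0↦6, 1↦10, 2↦5, 3↦7, 4↦10, 5↦8, 6↦6, 7↦9, 8↦0, 9↦6, 10↦10]  zeros at y ∈ {8}
  x = 2: [0↦6, 1↦2, 2↦4, 3↦6, 4↦2, 5↦8, 6↦7, 7↦4, 8↦4, 9↦1, 10↦0]  zeros at y ∈ {10}
  x = 3: [0↦0, 1↦1, 2↦1, 3↦5, 4↦7, 5↦1, 6↦3, 7↦7, 8↦7, 9↦8, 10↦4]  zeros at y ∈ {0}
  x = 4: [0↦9, 1↦6, 2↦6, 3↦3, 4↦2, 5↦8, 6↦4, 7↦6, 8↦8, 9↦4, 10↦10]  zeros at y ∈ ∅
  x = 5: [0↦10, 1↦5, 2↦7, 3↦10, 4↦8, 5↦6, 6↦9, 7↦0, 8↦6, 9↦10, 10↦6]  zeros at y ∈ {7}
  x = 6: [0↦2, 1↦8, 2↦3, 3↦3, 4↦2, 5↦5, 6↦6, 7↦10, 8↦0, 9↦3, 10↦2]  zeros at y ∈ {8}
  x = 7: [0↦6, 1↦3, 2↦4, 3↦3, 4↦5, 5↦4, 6↦5, 7↦2, 8↦0, 9↦4, 10↦8]  zeros at y ∈ {8}
  x = 8: [0↦10, 1↦0, 2↦9, 3↦9, 4↦5, 5↦2, 6↦5, 7↦8, 8↦5, 9↦1, 10↦1]  zeros at y ∈ {1}
  x = 9: [0↦2, 1↦9, 2↦6, 3↦9, 4↦1, 5↦9, 6↦5, 7↦5, 8↦3, 9↦4, 10↦2]  zeros at y ∈ ∅
  x = 10: [0↦3, 1↦7, 2↦5, 3↦2, 4↦3, 5↦2, 6↦4, 7↦3, 8↦4, 9↦1, 10↦10]  zeros at y ∈ ∅
Collecting zeros: affine points = {(1, 8), (2, 10), (3, 0), (5, 7), (6, 8), (7, 8), (8, 1)}.
Total count |C(F_11)_aff| = 7.


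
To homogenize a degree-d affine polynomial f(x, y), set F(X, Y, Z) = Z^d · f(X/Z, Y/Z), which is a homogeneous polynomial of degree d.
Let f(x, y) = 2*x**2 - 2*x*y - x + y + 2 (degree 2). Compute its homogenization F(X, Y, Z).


F(X, Y, Z) = 2*X**2 - 2*X*Y - X*Z + Y*Z + 2*Z**2

deg(f) = 2.
Substitute x = X/Z, y = Y/Z into f, then multiply by Z^2.
  monomial 2·x^2·y^0 ↦ 2·X^2·Y^0·Z^0.
  monomial -2·x^1·y^1 ↦ -2·X^1·Y^1·Z^0.
  monomial -1·x^1·y^0 ↦ -1·X^1·Y^0·Z^1.
  monomial 1·x^0·y^1 ↦ 1·X^0·Y^1·Z^1.
  monomial 2·x^0·y^0 ↦ 2·X^0·Y^0·Z^2.
Collecting: F(X, Y, Z) = 2*X**2 - 2*X*Y - X*Z + Y*Z + 2*Z**2.


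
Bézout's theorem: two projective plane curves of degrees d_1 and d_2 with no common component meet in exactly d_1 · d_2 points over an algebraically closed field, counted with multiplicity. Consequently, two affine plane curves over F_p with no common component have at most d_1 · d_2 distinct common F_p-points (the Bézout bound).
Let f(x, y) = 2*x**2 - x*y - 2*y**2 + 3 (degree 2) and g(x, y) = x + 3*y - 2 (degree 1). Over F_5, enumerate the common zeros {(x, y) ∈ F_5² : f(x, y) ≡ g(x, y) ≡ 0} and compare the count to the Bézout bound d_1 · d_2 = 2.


Common zeros: {(1, 2)}; count = 1; Bézout bound = 2.

deg(f) = 2, deg(g) = 1, so Bézout bound = 2.
Scan x ∈ F_5. For each x, list the y ∈ F_5 with f(x, y) ≡ 0 and those with g(x, y) ≡ 0 (mod 5); the common zeros in that column are the intersection.
  x = 0: f ≡ 0 at y ∈ {2, 3}; g ≡ 0 at y ∈ {4}; common: ∅.
  x = 1: f ≡ 0 at y ∈ {0, 2}; g ≡ 0 at y ∈ {2}; common: {2}.
  x = 2: f ≡ 0 at y ∈ ∅; g ≡ 0 at y ∈ {0}; common: ∅.
  x = 3: f ≡ 0 at y ∈ ∅; g ≡ 0 at y ∈ {3}; common: ∅.
  x = 4: f ≡ 0 at y ∈ {0, 3}; g ≡ 0 at y ∈ {1}; common: ∅.
Collecting: common zeros = {(1, 2)}, so the count is 1.
Comparison with the Bézout bound: 1 ≤ 2 = deg(f)·deg(g), as expected for curves with no common component (the affine F_5-count falls short of the bound because intersections may lie at infinity, over extension fields, or carry multiplicity).


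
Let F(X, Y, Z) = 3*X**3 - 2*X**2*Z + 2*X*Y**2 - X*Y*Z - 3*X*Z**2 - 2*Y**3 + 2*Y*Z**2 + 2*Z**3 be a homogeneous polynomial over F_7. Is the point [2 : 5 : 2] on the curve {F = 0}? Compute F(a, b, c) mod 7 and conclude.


F(2,5,2) ≡ 3 (mod 7); P is NOT on the curve.

Evaluate F(2, 5, 2) term-by-term (mod 7).
  3*X**3 ↦ 3·8·1·1 = 24
  -2*X**2*Z ↦ -2·4·1·2 = -16
  2*X*Y**2 ↦ 2·2·25·1 = 100
  -X*Y*Z ↦ -1·2·5·2 = -20
  -3*X*Z**2 ↦ -3·2·1·4 = -24
  -2*Y**3 ↦ -2·1·125·1 = -250
  2*Y*Z**2 ↦ 2·1·5·4 = 40
  2*Z**3 ↦ 2·1·1·8 = 16
Sum: F(2, 5, 2) = (24) + (-16) + (100) + (-20) + (-24) + (-250) + (40) + (16) = -130.
Reducing mod 7: -130 ≡ 3 (mod 7).
Since F(a, b, c) ≡ 3 ≠ 0 (mod 7), P does NOT lie on the curve.


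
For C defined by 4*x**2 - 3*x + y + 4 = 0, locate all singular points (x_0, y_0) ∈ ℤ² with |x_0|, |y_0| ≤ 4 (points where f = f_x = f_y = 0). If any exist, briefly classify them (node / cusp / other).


No singular points in the scanned grid; C is smooth there.

Compute partial derivatives:
  f_x = 8*x - 3.
  f_y = 1.
f_y = 1 is a nonzero constant, so f_y never vanishes: no point (x, y) can satisfy f = f_x = f_y = 0. In particular no (x, y) ∈ {−4, ..., 4}² is singular; the curve is smooth.


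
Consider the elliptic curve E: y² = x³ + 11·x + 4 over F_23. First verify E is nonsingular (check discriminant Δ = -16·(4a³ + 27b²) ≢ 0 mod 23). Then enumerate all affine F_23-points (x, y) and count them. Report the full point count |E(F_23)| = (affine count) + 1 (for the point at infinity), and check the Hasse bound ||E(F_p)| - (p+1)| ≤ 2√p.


Affine points = {(0, 2), (0, 21), (1, 4), (1, 19), (3, 8), (3, 15), (5, 0), (8, 11), (8, 12), (9, 2), (9, 21), (12, 1), (12, 22), (14, 2), (14, 21), (15, 5), (15, 18), (18, 10), (18, 13), (20, 6), (20, 17)}; affine count = 21; |E(F_23)| = 22.

Discriminant check: Δ ∝ 4a³ + 27b² = 4·11³ + 27·4² = 4·1331 + 27·16 ≡ 6 (mod 23). Nonzero ⇒ E is nonsingular.
For each x ∈ F_23, compute rhs = x³ + 11·x + 4 mod 23, then count y ∈ F_23 with y² ≡ rhs.
  x = 0: rhs = 4, matching y values: 2, 21 (2 points).
  x = 1: rhs = 16, matching y values: 4, 19 (2 points).
  x = 2: rhs = 11, matching y values: none (0 points).
  x = 3: rhs = 18, matching y values: 8, 15 (2 points).
  x = 4: rhs = 20, matching y values: none (0 points).
  x = 5: rhs = 0, matching y values: 0 (1 points).
  x = 6: rhs = 10, matching y values: none (0 points).
  x = 7: rhs = 10, matching y values: none (0 points).
  x = 8: rhs = 6, matching y values: 11, 12 (2 points).
  x = 9: rhs = 4, matching y values: 2, 21 (2 points).
  x = 10: rhs = 10, matching y values: none (0 points).
  x = 11: rhs = 7, matching y values: none (0 points).
  x = 12: rhs = 1, matching y values: 1, 22 (2 points).
  x = 13: rhs = 21, matching y values: none (0 points).
  x = 14: rhs = 4, matching y values: 2, 21 (2 points).
  x = 15: rhs = 2, matching y values: 5, 18 (2 points).
  x = 16: rhs = 21, matching y values: none (0 points).
  x = 17: rhs = 21, matching y values: none (0 points).
  x = 18: rhs = 8, matching y values: 10, 13 (2 points).
  x = 19: rhs = 11, matching y values: none (0 points).
  x = 20: rhs = 13, matching y values: 6, 17 (2 points).
  x = 21: rhs = 20, matching y values: none (0 points).
  x = 22: rhs = 15, matching y values: none (0 points).
Total affine count: 21.
Full point count |E(F_23)| = 21 + 1 = 22.
Hasse bound: |22 − (23+1)| = |-2| = 2 ≤ 2√23 ≈ 9.5917 ✓.


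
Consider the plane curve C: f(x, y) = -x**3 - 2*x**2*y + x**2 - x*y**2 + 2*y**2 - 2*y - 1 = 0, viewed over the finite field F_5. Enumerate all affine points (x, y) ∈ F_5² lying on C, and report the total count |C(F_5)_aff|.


Affine F_5-points: {(1, 2), (2, 0), (2, 1), (2, 2), (2, 3), (2, 4), (3, 1), (3, 4), (4, 1), (4, 2)}; count = 10.

For each of the 25 pairs (x, y) ∈ F_5², evaluate f(x, y) mod 5. Record the zeros.
  x = 0: [0↦4, 1↦4, 2↦3, 3↦1, 4↦3]  zeros at y ∈ ∅
  x = 1: [0↦4, 1↦1, 2↦0, 3↦1, 4↦4]  zeros at y ∈ {2}
  x = 2: [0↦0, 1↦0, 2↦0, 3↦0, 4↦0]  zeros at y ∈ {0, 1, 2, 3, 4}
  x = 3: [0↦1, 1↦0, 2↦2, 3↦2, 4↦0]  zeros at y ∈ {1, 4}
  x = 4: [0↦1, 1↦0, 2↦0, 3↦1, 4↦3]  zeros at y ∈ {1, 2}
Collecting zeros: affine points = {(1, 2), (2, 0), (2, 1), (2, 2), (2, 3), (2, 4), (3, 1), (3, 4), (4, 1), (4, 2)}.
Total count |C(F_5)_aff| = 10.


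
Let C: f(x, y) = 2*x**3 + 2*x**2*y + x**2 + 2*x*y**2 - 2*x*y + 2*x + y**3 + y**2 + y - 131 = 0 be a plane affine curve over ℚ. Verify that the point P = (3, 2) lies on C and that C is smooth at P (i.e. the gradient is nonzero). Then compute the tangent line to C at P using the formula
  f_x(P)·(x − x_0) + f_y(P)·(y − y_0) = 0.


Tangent line at P: 90*x + 53*y - 376 = 0.

Step 1: f(3, 2) = 0, so P lies on C.
Step 2: partial derivatives
  f_x(x, y) = 6*x**2 + 4*x*y + 2*x + 2*y**2 - 2*y + 2, f_y(x, y) = 2*x**2 + 4*x*y - 2*x + 3*y**2 + 2*y + 1.
  f_x(P) = 90, f_y(P) = 53 (gradient nonzero, so P is smooth).
Step 3: tangent line at P: 90·(x − 3) + 53·(y − 2) = 0.
Expanding: 90*x + 53*y - 376 = 0.


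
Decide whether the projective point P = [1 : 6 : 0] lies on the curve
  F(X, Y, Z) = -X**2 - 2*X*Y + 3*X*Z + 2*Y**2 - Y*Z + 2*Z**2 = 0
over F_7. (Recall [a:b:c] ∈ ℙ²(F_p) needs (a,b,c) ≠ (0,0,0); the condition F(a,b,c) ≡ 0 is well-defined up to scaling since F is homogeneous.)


F(1,6,0) ≡ 3 (mod 7); P is NOT on the curve.

Evaluate F(1, 6, 0) term-by-term (mod 7).
  -X**2 ↦ -1·1·1·1 = -1
  -2*X*Y ↦ -2·1·6·1 = -12
  3*X*Z ↦ 3·1·1·0 = 0
  2*Y**2 ↦ 2·1·36·1 = 72
  -Y*Z ↦ -1·1·6·0 = 0
  2*Z**2 ↦ 2·1·1·0 = 0
Sum: F(1, 6, 0) = (-1) + (-12) + (0) + (72) + (0) + (0) = 59.
Reducing mod 7: 59 ≡ 3 (mod 7).
Since F(a, b, c) ≡ 3 ≠ 0 (mod 7), P does NOT lie on the curve.


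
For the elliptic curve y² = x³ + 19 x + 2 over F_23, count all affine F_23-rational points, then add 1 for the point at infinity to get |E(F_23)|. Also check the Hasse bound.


Affine points = {(0, 5), (0, 18), (2, 5), (2, 18), (4, 2), (4, 21), (7, 8), (7, 15), (11, 1), (11, 22), (12, 7), (12, 16), (13, 10), (13, 13), (16, 3), (16, 20), (18, 9), (18, 14), (19, 0), (21, 5), (21, 18)}; affine count = 21; |E(F_23)| = 22.

Discriminant check: Δ ∝ 4a³ + 27b² = 4·19³ + 27·2² = 4·6859 + 27·4 ≡ 13 (mod 23). Nonzero ⇒ E is nonsingular.
For each x ∈ F_23, compute rhs = x³ + 19·x + 2 mod 23, then count y ∈ F_23 with y² ≡ rhs.
  x = 0: rhs = 2, matching y values: 5, 18 (2 points).
  x = 1: rhs = 22, matching y values: none (0 points).
  x = 2: rhs = 2, matching y values: 5, 18 (2 points).
  x = 3: rhs = 17, matching y values: none (0 points).
  x = 4: rhs = 4, matching y values: 2, 21 (2 points).
  x = 5: rhs = 15, matching y values: none (0 points).
  x = 6: rhs = 10, matching y values: none (0 points).
  x = 7: rhs = 18, matching y values: 8, 15 (2 points).
  x = 8: rhs = 22, matching y values: none (0 points).
  x = 9: rhs = 5, matching y values: none (0 points).
  x = 10: rhs = 19, matching y values: none (0 points).
  x = 11: rhs = 1, matching y values: 1, 22 (2 points).
  x = 12: rhs = 3, matching y values: 7, 16 (2 points).
  x = 13: rhs = 8, matching y values: 10, 13 (2 points).
  x = 14: rhs = 22, matching y values: none (0 points).
  x = 15: rhs = 5, matching y values: none (0 points).
  x = 16: rhs = 9, matching y values: 3, 20 (2 points).
  x = 17: rhs = 17, matching y values: none (0 points).
  x = 18: rhs = 12, matching y values: 9, 14 (2 points).
  x = 19: rhs = 0, matching y values: 0 (1 points).
  x = 20: rhs = 10, matching y values: none (0 points).
  x = 21: rhs = 2, matching y values: 5, 18 (2 points).
  x = 22: rhs = 5, matching y values: none (0 points).
Total affine count: 21.
Full point count |E(F_23)| = 21 + 1 = 22.
Hasse bound: |22 − (23+1)| = |-2| = 2 ≤ 2√23 ≈ 9.5917 ✓.


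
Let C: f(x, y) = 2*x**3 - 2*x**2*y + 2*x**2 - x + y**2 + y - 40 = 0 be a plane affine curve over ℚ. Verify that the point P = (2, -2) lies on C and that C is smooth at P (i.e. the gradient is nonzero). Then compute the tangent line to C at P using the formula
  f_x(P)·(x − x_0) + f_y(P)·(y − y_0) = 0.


Tangent line at P: 47*x - 11*y - 116 = 0.

Step 1: f(2, -2) = 0, so P lies on C.
Step 2: partial derivatives
  f_x(x, y) = 6*x**2 - 4*x*y + 4*x - 1, f_y(x, y) = -2*x**2 + 2*y + 1.
  f_x(P) = 47, f_y(P) = -11 (gradient nonzero, so P is smooth).
Step 3: tangent line at P: 47·(x − 2) + -11·(y − -2) = 0.
Expanding: 47*x - 11*y - 116 = 0.


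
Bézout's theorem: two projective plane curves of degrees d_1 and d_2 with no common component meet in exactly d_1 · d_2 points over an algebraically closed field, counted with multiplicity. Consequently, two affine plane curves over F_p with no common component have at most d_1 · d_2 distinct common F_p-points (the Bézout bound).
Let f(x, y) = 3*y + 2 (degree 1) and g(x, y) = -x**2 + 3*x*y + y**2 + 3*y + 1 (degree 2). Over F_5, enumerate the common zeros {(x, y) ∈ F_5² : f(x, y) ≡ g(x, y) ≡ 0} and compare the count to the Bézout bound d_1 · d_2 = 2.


Common zeros: {(0, 1), (3, 1)}; count = 2; Bézout bound = 2.

deg(f) = 1, deg(g) = 2, so Bézout bound = 2.
Scan x ∈ F_5. For each x, list the y ∈ F_5 with f(x, y) ≡ 0 and those with g(x, y) ≡ 0 (mod 5); the common zeros in that column are the intersection.
  x = 0: f ≡ 0 at y ∈ {1}; g ≡ 0 at y ∈ {1}; common: {1}.
  x = 1: f ≡ 0 at y ∈ {1}; g ≡ 0 at y ∈ {0, 4}; common: ∅.
  x = 2: f ≡ 0 at y ∈ {1}; g ≡ 0 at y ∈ ∅; common: ∅.
  x = 3: f ≡ 0 at y ∈ {1}; g ≡ 0 at y ∈ {1, 2}; common: {1}.
  x = 4: f ≡ 0 at y ∈ {1}; g ≡ 0 at y ∈ {0}; common: ∅.
Collecting: common zeros = {(0, 1), (3, 1)}, so the count is 2.
Comparison with the Bézout bound: 2 ≤ 2 = deg(f)·deg(g), as expected for curves with no common component (the bound is attained).


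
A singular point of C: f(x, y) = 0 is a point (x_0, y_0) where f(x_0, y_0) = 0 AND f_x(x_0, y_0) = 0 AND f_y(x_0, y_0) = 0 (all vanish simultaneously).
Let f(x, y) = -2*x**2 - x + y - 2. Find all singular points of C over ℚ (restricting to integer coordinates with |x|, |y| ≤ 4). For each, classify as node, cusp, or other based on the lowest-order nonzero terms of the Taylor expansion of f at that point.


No singular points in the scanned grid; C is smooth there.

Compute partial derivatives:
  f_x = -4*x - 1.
  f_y = 1.
f_y = 1 is a nonzero constant, so f_y never vanishes: no point (x, y) can satisfy f = f_x = f_y = 0. In particular no (x, y) ∈ {−4, ..., 4}² is singular; the curve is smooth.


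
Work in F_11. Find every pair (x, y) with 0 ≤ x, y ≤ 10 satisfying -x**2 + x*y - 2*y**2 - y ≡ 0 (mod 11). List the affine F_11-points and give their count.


Affine F_11-points: {(0, 0), (0, 5), (1, 4), (1, 7), (3, 4), (3, 8), (5, 5), (5, 8), (6, 1), (6, 7)}; count = 10.

For each of the 121 pairs (x, y) ∈ F_11², evaluate f(x, y) mod 11. Record the zeros.
  x = 0: [0↦0, 1↦8, 2↦1, 3↦1, 4↦8, 5↦0, 6↦10, 7↦5, 8↦7, 9↦5, 10↦10]  zeros at y ∈ {0, 5}
  x = 1: [0↦10, 1↦8, 2↦2, 3↦3, 4↦0, 5↦4, 6↦4, 7↦0, 8↦3, 9↦2, 10↦8]  zeros at y ∈ {4, 7}
  x = 2: [0↦7, 1↦6, 2↦1, 3↦3, 4↦1, 5↦6, 6↦7, 7↦4, 8↦8, 9↦8, 10↦4]  zeros at y ∈ ∅
  x = 3: [0↦2, 1↦2, 2↦9, 3↦1, 4↦0, 5↦6, 6↦8, 7↦6, 8↦0, 9↦1, 10↦9]  zeros at y ∈ {4, 8}
  x = 4: [0↦6, 1↦7, 2↦4, 3↦8, 4↦8, 5↦4, 6↦7, 7↦6, 8↦1, 9↦3, 10↦1]  zeros at y ∈ ∅
  x = 5: [0↦8, 1↦10, 2↦8, 3↦2, 4↦3, 5↦0, 6↦4, 7↦4, 8↦0, 9↦3, 10↦2]  zeros at y ∈ {5, 8}
  x = 6: [0↦8, 1↦0, 2↦10, 3↦5, 4↦7, 5↦5, 6↦10, 7↦0, 8↦8, 9↦1, 10↦1]  zeros at y ∈ {1, 7}
  x = 7: [0↦6, 1↦10, 2↦10, 3↦6, 4↦9, 5↦8, 6↦3, 7↦5, 8↦3, 9↦8, 10↦9]  zeros at y ∈ ∅
  x = 8: [0↦2, 1↦7, 2↦8, 3↦5, 4↦9, 5↦9, 6↦5, 7↦8, 8↦7, 9↦2, 10↦4]  zeros at y ∈ ∅
  x = 9: [0↦7, 1↦2, 2↦4, 3↦2, 4↦7, 5↦8, 6↦5, 7↦9, 8↦9, 9↦5, 10↦8]  zeros at y ∈ ∅
  x = 10: [0↦10, 1↦6, 2↦9, 3↦8, 4↦3, 5↦5, 6↦3, 7↦8, 8↦9, 9↦6, 10↦10]  zeros at y ∈ ∅
Collecting zeros: affine points = {(0, 0), (0, 5), (1, 4), (1, 7), (3, 4), (3, 8), (5, 5), (5, 8), (6, 1), (6, 7)}.
Total count |C(F_11)_aff| = 10.


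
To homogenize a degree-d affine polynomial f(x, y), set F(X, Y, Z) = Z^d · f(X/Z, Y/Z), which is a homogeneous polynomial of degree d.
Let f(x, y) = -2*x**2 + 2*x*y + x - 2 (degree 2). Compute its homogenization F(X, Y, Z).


F(X, Y, Z) = -2*X**2 + 2*X*Y + X*Z - 2*Z**2

deg(f) = 2.
Substitute x = X/Z, y = Y/Z into f, then multiply by Z^2.
  monomial -2·x^2·y^0 ↦ -2·X^2·Y^0·Z^0.
  monomial 2·x^1·y^1 ↦ 2·X^1·Y^1·Z^0.
  monomial 1·x^1·y^0 ↦ 1·X^1·Y^0·Z^1.
  monomial -2·x^0·y^0 ↦ -2·X^0·Y^0·Z^2.
Collecting: F(X, Y, Z) = -2*X**2 + 2*X*Y + X*Z - 2*Z**2.


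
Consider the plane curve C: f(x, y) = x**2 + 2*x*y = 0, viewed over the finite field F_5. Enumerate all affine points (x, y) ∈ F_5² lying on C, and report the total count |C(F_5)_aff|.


Affine F_5-points: {(0, 0), (0, 1), (0, 2), (0, 3), (0, 4), (1, 2), (2, 4), (3, 1), (4, 3)}; count = 9.

For each of the 25 pairs (x, y) ∈ F_5², evaluate f(x, y) mod 5. Record the zeros.
  x = 0: [0↦0, 1↦0, 2↦0, 3↦0, 4↦0]  zeros at y ∈ {0, 1, 2, 3, 4}
  x = 1: [0↦1, 1↦3, 2↦0, 3↦2, 4↦4]  zeros at y ∈ {2}
  x = 2: [0↦4, 1↦3, 2↦2, 3↦1, 4↦0]  zeros at y ∈ {4}
  x = 3: [0↦4, 1↦0, 2↦1, 3↦2, 4↦3]  zeros at y ∈ {1}
  x = 4: [0↦1, 1↦4, 2↦2, 3↦0, 4↦3]  zeros at y ∈ {3}
Collecting zeros: affine points = {(0, 0), (0, 1), (0, 2), (0, 3), (0, 4), (1, 2), (2, 4), (3, 1), (4, 3)}.
Total count |C(F_5)_aff| = 9.


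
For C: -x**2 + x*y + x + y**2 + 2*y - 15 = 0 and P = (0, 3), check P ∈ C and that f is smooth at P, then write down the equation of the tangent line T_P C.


Tangent line at P: 4*x + 8*y - 24 = 0.

Step 1: f(0, 3) = 0, so P lies on C.
Step 2: partial derivatives
  f_x(x, y) = -2*x + y + 1, f_y(x, y) = x + 2*y + 2.
  f_x(P) = 4, f_y(P) = 8 (gradient nonzero, so P is smooth).
Step 3: tangent line at P: 4·(x − 0) + 8·(y − 3) = 0.
Expanding: 4*x + 8*y - 24 = 0.


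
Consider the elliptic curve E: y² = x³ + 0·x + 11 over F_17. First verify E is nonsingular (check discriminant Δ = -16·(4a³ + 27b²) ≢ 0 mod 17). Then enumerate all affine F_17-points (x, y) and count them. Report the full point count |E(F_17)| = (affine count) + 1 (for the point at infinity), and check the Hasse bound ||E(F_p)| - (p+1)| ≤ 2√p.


Affine points = {(2, 6), (2, 11), (3, 2), (3, 15), (5, 0), (8, 8), (8, 9), (9, 3), (9, 14), (10, 5), (10, 12), (11, 4), (11, 13), (13, 7), (13, 10), (14, 1), (14, 16)}; affine count = 17; |E(F_17)| = 18.

Discriminant check: Δ ∝ 4a³ + 27b² = 4·0³ + 27·11² = 4·0 + 27·121 ≡ 3 (mod 17). Nonzero ⇒ E is nonsingular.
For each x ∈ F_17, compute rhs = x³ + 0·x + 11 mod 17, then count y ∈ F_17 with y² ≡ rhs.
  x = 0: rhs = 11, matching y values: none (0 points).
  x = 1: rhs = 12, matching y values: none (0 points).
  x = 2: rhs = 2, matching y values: 6, 11 (2 points).
  x = 3: rhs = 4, matching y values: 2, 15 (2 points).
  x = 4: rhs = 7, matching y values: none (0 points).
  x = 5: rhs = 0, matching y values: 0 (1 points).
  x = 6: rhs = 6, matching y values: none (0 points).
  x = 7: rhs = 14, matching y values: none (0 points).
  x = 8: rhs = 13, matching y values: 8, 9 (2 points).
  x = 9: rhs = 9, matching y values: 3, 14 (2 points).
  x = 10: rhs = 8, matching y values: 5, 12 (2 points).
  x = 11: rhs = 16, matching y values: 4, 13 (2 points).
  x = 12: rhs = 5, matching y values: none (0 points).
  x = 13: rhs = 15, matching y values: 7, 10 (2 points).
  x = 14: rhs = 1, matching y values: 1, 16 (2 points).
  x = 15: rhs = 3, matching y values: none (0 points).
  x = 16: rhs = 10, matching y values: none (0 points).
Total affine count: 17.
Full point count |E(F_17)| = 17 + 1 = 18.
Hasse bound: |18 − (17+1)| = |0| = 0 ≤ 2√17 ≈ 8.2462 ✓.


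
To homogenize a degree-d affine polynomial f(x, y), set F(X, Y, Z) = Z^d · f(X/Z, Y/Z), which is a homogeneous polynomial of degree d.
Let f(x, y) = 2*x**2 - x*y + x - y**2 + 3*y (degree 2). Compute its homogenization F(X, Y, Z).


F(X, Y, Z) = 2*X**2 - X*Y + X*Z - Y**2 + 3*Y*Z

deg(f) = 2.
Substitute x = X/Z, y = Y/Z into f, then multiply by Z^2.
  monomial 2·x^2·y^0 ↦ 2·X^2·Y^0·Z^0.
  monomial -1·x^1·y^1 ↦ -1·X^1·Y^1·Z^0.
  monomial 1·x^1·y^0 ↦ 1·X^1·Y^0·Z^1.
  monomial -1·x^0·y^2 ↦ -1·X^0·Y^2·Z^0.
  monomial 3·x^0·y^1 ↦ 3·X^0·Y^1·Z^1.
Collecting: F(X, Y, Z) = 2*X**2 - X*Y + X*Z - Y**2 + 3*Y*Z.


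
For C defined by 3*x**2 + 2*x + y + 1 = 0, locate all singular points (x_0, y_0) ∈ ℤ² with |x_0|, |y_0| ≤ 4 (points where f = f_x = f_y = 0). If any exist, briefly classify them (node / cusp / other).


No singular points in the scanned grid; C is smooth there.

Compute partial derivatives:
  f_x = 6*x + 2.
  f_y = 1.
f_y = 1 is a nonzero constant, so f_y never vanishes: no point (x, y) can satisfy f = f_x = f_y = 0. In particular no (x, y) ∈ {−4, ..., 4}² is singular; the curve is smooth.


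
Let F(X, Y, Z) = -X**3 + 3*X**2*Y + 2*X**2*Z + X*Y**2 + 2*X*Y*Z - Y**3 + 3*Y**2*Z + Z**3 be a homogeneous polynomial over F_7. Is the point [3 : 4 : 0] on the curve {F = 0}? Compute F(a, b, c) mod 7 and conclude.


F(3,4,0) ≡ 2 (mod 7); P is NOT on the curve.

Evaluate F(3, 4, 0) term-by-term (mod 7).
  -X**3 ↦ -1·27·1·1 = -27
  3*X**2*Y ↦ 3·9·4·1 = 108
  2*X**2*Z ↦ 2·9·1·0 = 0
  X*Y**2 ↦ 1·3·16·1 = 48
  2*X*Y*Z ↦ 2·3·4·0 = 0
  -Y**3 ↦ -1·1·64·1 = -64
  3*Y**2*Z ↦ 3·1·16·0 = 0
  Z**3 ↦ 1·1·1·0 = 0
Sum: F(3, 4, 0) = (-27) + (108) + (0) + (48) + (0) + (-64) + (0) + (0) = 65.
Reducing mod 7: 65 ≡ 2 (mod 7).
Since F(a, b, c) ≡ 2 ≠ 0 (mod 7), P does NOT lie on the curve.


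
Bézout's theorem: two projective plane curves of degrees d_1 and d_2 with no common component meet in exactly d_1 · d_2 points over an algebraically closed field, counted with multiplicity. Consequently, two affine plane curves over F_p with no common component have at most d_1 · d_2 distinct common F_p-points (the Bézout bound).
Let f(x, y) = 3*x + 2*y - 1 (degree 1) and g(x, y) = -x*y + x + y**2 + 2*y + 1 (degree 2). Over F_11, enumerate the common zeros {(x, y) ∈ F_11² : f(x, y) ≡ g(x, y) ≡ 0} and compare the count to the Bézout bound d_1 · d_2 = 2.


Common zeros: ∅; count = 0; Bézout bound = 2.

deg(f) = 1, deg(g) = 2, so Bézout bound = 2.
Scan x ∈ F_11. For each x, list the y ∈ F_11 with f(x, y) ≡ 0 and those with g(x, y) ≡ 0 (mod 11); the common zeros in that column are the intersection.
  x = 0: f ≡ 0 at y ∈ {6}; g ≡ 0 at y ∈ {10}; common: ∅.
  x = 1: f ≡ 0 at y ∈ {10}; g ≡ 0 at y ∈ {4, 6}; common: ∅.
  x = 2: f ≡ 0 at y ∈ {3}; g ≡ 0 at y ∈ ∅; common: ∅.
  x = 3: f ≡ 0 at y ∈ {7}; g ≡ 0 at y ∈ ∅; common: ∅.
  x = 4: f ≡ 0 at y ∈ {0}; g ≡ 0 at y ∈ ∅; common: ∅.
  x = 5: f ≡ 0 at y ∈ {4}; g ≡ 0 at y ∈ ∅; common: ∅.
  x = 6: f ≡ 0 at y ∈ {8}; g ≡ 0 at y ∈ ∅; common: ∅.
  x = 7: f ≡ 0 at y ∈ {1}; g ≡ 0 at y ∈ {7, 9}; common: ∅.
  x = 8: f ≡ 0 at y ∈ {5}; g ≡ 0 at y ∈ {3}; common: ∅.
  x = 9: f ≡ 0 at y ∈ {9}; g ≡ 0 at y ∈ {2, 5}; common: ∅.
  x = 10: f ≡ 0 at y ∈ {2}; g ≡ 0 at y ∈ {0, 8}; common: ∅.
Collecting: common zeros = ∅, so the count is 0.
Comparison with the Bézout bound: 0 ≤ 2 = deg(f)·deg(g), as expected for curves with no common component (the affine F_11-count falls short of the bound because intersections may lie at infinity, over extension fields, or carry multiplicity).


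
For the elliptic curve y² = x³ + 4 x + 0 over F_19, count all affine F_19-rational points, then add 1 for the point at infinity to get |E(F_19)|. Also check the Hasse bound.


Affine points = {(0, 0), (1, 9), (1, 10), (2, 4), (2, 15), (3, 1), (3, 18), (4, 2), (4, 17), (9, 9), (9, 10), (11, 8), (11, 11), (12, 3), (12, 16), (13, 8), (13, 11), (14, 8), (14, 11)}; affine count = 19; |E(F_19)| = 20.

Discriminant check: Δ ∝ 4a³ + 27b² = 4·4³ + 27·0² = 4·64 + 27·0 ≡ 9 (mod 19). Nonzero ⇒ E is nonsingular.
For each x ∈ F_19, compute rhs = x³ + 4·x + 0 mod 19, then count y ∈ F_19 with y² ≡ rhs.
  x = 0: rhs = 0, matching y values: 0 (1 points).
  x = 1: rhs = 5, matching y values: 9, 10 (2 points).
  x = 2: rhs = 16, matching y values: 4, 15 (2 points).
  x = 3: rhs = 1, matching y values: 1, 18 (2 points).
  x = 4: rhs = 4, matching y values: 2, 17 (2 points).
  x = 5: rhs = 12, matching y values: none (0 points).
  x = 6: rhs = 12, matching y values: none (0 points).
  x = 7: rhs = 10, matching y values: none (0 points).
  x = 8: rhs = 12, matching y values: none (0 points).
  x = 9: rhs = 5, matching y values: 9, 10 (2 points).
  x = 10: rhs = 14, matching y values: none (0 points).
  x = 11: rhs = 7, matching y values: 8, 11 (2 points).
  x = 12: rhs = 9, matching y values: 3, 16 (2 points).
  x = 13: rhs = 7, matching y values: 8, 11 (2 points).
  x = 14: rhs = 7, matching y values: 8, 11 (2 points).
  x = 15: rhs = 15, matching y values: none (0 points).
  x = 16: rhs = 18, matching y values: none (0 points).
  x = 17: rhs = 3, matching y values: none (0 points).
  x = 18: rhs = 14, matching y values: none (0 points).
Total affine count: 19.
Full point count |E(F_19)| = 19 + 1 = 20.
Hasse bound: |20 − (19+1)| = |0| = 0 ≤ 2√19 ≈ 8.7178 ✓.


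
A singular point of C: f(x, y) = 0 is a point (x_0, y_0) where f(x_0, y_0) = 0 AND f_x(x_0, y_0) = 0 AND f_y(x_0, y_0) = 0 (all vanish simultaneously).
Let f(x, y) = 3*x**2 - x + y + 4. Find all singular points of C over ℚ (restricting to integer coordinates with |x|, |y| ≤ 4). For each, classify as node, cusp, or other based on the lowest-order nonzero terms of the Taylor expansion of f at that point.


No singular points in the scanned grid; C is smooth there.

Compute partial derivatives:
  f_x = 6*x - 1.
  f_y = 1.
f_y = 1 is a nonzero constant, so f_y never vanishes: no point (x, y) can satisfy f = f_x = f_y = 0. In particular no (x, y) ∈ {−4, ..., 4}² is singular; the curve is smooth.


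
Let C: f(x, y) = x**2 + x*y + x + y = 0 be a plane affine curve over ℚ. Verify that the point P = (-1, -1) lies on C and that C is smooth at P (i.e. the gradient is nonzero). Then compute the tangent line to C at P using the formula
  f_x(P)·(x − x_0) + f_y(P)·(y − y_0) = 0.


Tangent line at P: -2*x - 2 = 0.

Step 1: f(-1, -1) = 0, so P lies on C.
Step 2: partial derivatives
  f_x(x, y) = 2*x + y + 1, f_y(x, y) = x + 1.
  f_x(P) = -2, f_y(P) = 0 (gradient nonzero, so P is smooth).
Step 3: tangent line at P: -2·(x − -1) + 0·(y − -1) = 0.
Expanding: -2*x - 2 = 0.


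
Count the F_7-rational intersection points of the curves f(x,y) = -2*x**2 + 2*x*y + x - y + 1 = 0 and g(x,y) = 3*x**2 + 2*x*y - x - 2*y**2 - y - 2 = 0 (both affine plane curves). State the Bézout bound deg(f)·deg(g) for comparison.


Common zeros: {(1, 0), (6, 4)}; count = 2; Bézout bound = 4.

deg(f) = 2, deg(g) = 2, so Bézout bound = 4.
Scan x ∈ F_7. For each x, list the y ∈ F_7 with f(x, y) ≡ 0 and those with g(x, y) ≡ 0 (mod 7); the common zeros in that column are the intersection.
  x = 0: f ≡ 0 at y ∈ {1}; g ≡ 0 at y ∈ ∅; common: ∅.
  x = 1: f ≡ 0 at y ∈ {0}; g ≡ 0 at y ∈ {0, 4}; common: {0}.
  x = 2: f ≡ 0 at y ∈ {4}; g ≡ 0 at y ∈ ∅; common: ∅.
  x = 3: f ≡ 0 at y ∈ {0}; g ≡ 0 at y ∈ ∅; common: ∅.
  x = 4: f ≡ 0 at y ∈ ∅; g ≡ 0 at y ∈ {0}; common: ∅.
  x = 5: f ≡ 0 at y ∈ {1}; g ≡ 0 at y ∈ {3, 5}; common: ∅.
  x = 6: f ≡ 0 at y ∈ {4}; g ≡ 0 at y ∈ {4, 5}; common: {4}.
Collecting: common zeros = {(1, 0), (6, 4)}, so the count is 2.
Comparison with the Bézout bound: 2 ≤ 4 = deg(f)·deg(g), as expected for curves with no common component (the affine F_7-count falls short of the bound because intersections may lie at infinity, over extension fields, or carry multiplicity).


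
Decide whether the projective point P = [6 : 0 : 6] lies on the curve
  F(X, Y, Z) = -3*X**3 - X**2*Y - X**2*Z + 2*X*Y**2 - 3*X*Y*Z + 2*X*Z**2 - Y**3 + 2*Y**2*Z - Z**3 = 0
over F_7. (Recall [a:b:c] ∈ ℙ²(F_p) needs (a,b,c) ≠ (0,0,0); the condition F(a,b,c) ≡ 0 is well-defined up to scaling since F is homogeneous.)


F(6,0,6) ≡ 3 (mod 7); P is NOT on the curve.

Evaluate F(6, 0, 6) term-by-term (mod 7).
  -3*X**3 ↦ -3·216·1·1 = -648
  -X**2*Y ↦ -1·36·0·1 = 0
  -X**2*Z ↦ -1·36·1·6 = -216
  2*X*Y**2 ↦ 2·6·0·1 = 0
  -3*X*Y*Z ↦ -3·6·0·6 = 0
  2*X*Z**2 ↦ 2·6·1·36 = 432
  -Y**3 ↦ -1·1·0·1 = 0
  2*Y**2*Z ↦ 2·1·0·6 = 0
  -Z**3 ↦ -1·1·1·216 = -216
Sum: F(6, 0, 6) = (-648) + (0) + (-216) + (0) + (0) + (432) + (0) + (0) + (-216) = -648.
Reducing mod 7: -648 ≡ 3 (mod 7).
Since F(a, b, c) ≡ 3 ≠ 0 (mod 7), P does NOT lie on the curve.


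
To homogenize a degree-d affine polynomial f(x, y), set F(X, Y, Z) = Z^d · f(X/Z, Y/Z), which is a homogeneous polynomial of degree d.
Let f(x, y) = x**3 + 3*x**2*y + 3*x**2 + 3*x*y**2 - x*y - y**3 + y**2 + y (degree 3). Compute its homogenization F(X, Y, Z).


F(X, Y, Z) = X**3 + 3*X**2*Y + 3*X**2*Z + 3*X*Y**2 - X*Y*Z - Y**3 + Y**2*Z + Y*Z**2

deg(f) = 3.
Substitute x = X/Z, y = Y/Z into f, then multiply by Z^3.
  monomial 1·x^3·y^0 ↦ 1·X^3·Y^0·Z^0.
  monomial 3·x^2·y^1 ↦ 3·X^2·Y^1·Z^0.
  monomial 3·x^2·y^0 ↦ 3·X^2·Y^0·Z^1.
  monomial 3·x^1·y^2 ↦ 3·X^1·Y^2·Z^0.
  monomial -1·x^1·y^1 ↦ -1·X^1·Y^1·Z^1.
  monomial -1·x^0·y^3 ↦ -1·X^0·Y^3·Z^0.
  monomial 1·x^0·y^2 ↦ 1·X^0·Y^2·Z^1.
  monomial 1·x^0·y^1 ↦ 1·X^0·Y^1·Z^2.
Collecting: F(X, Y, Z) = X**3 + 3*X**2*Y + 3*X**2*Z + 3*X*Y**2 - X*Y*Z - Y**3 + Y**2*Z + Y*Z**2.


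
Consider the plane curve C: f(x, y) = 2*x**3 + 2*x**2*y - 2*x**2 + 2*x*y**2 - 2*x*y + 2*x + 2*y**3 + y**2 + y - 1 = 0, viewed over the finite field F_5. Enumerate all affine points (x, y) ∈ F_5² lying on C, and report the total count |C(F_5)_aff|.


Affine F_5-points: {(0, 3), (1, 3), (2, 3), (4, 2), (4, 4)}; count = 5.

For each of the 25 pairs (x, y) ∈ F_5², evaluate f(x, y) mod 5. Record the zeros.
  x = 0: [0↦4, 1↦3, 2↦1, 3↦0, 4↦2]  zeros at y ∈ {3}
  x = 1: [0↦1, 1↦2, 2↦1, 3↦0, 4↦1]  zeros at y ∈ {3}
  x = 2: [0↦1, 1↦3, 2↦2, 3↦0, 4↦4]  zeros at y ∈ {3}
  x = 3: [0↦1, 1↦3, 2↦1, 3↦2, 4↦3]  zeros at y ∈ ∅
  x = 4: [0↦3, 1↦4, 2↦0, 3↦3, 4↦0]  zeros at y ∈ {2, 4}
Collecting zeros: affine points = {(0, 3), (1, 3), (2, 3), (4, 2), (4, 4)}.
Total count |C(F_5)_aff| = 5.


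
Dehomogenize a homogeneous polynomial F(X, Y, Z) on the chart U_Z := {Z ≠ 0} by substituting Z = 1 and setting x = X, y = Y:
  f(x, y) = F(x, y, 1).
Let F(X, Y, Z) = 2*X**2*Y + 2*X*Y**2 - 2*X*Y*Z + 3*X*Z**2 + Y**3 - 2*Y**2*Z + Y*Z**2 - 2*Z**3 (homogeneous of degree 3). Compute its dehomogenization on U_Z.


f(x, y) = 2*x**2*y + 2*x*y**2 - 2*x*y + 3*x + y**3 - 2*y**2 + y - 2

On U_Z we set Z = 1. Each monomial c·X^i·Y^j·Z^k in F becomes c·x^i·y^j·1^k = c·x^i·y^j.
Substituting Z = 1: F(X, Y, 1) = 2*x**2*y + 2*x*y**2 - 2*x*y + 3*x + y**3 - 2*y**2 + y - 2.
Note: deg(f) ≤ deg(F) = 3; strict inequality happens when F is divisible by Z (lost terms).


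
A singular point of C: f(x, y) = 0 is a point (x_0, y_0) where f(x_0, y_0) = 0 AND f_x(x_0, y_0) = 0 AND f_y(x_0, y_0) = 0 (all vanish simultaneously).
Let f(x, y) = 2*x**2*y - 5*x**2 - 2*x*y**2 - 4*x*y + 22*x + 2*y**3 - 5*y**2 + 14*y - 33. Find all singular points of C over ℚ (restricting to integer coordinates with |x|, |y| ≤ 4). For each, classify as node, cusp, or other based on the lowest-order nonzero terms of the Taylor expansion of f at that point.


Singular points: {(3, 2)}; classification: node.

Compute partial derivatives:
  f_x = 4*x*y - 10*x - 2*y**2 - 4*y + 22.
  f_y = 2*x**2 - 4*x*y - 4*x + 6*y**2 - 10*y + 14.
Scan x_0 ∈ {−4, ..., 4}. For each x_0, f_y(x_0, y) is a polynomial in y; find its integer roots y ∈ {−4, ..., 4}, then test f_x and f at those candidates.
  x = -4: f_y(-4, y) = 6*y**2 + 6*y + 62; no integer root y with |y| ≤ 4.
  x = -3: f_y(-3, y) = 6*y**2 + 2*y + 44; no integer root y with |y| ≤ 4.
  x = -2: f_y(-2, y) = 6*y**2 - 2*y + 30; no integer root y with |y| ≤ 4.
  x = -1: f_y(-1, y) = 6*y**2 - 6*y + 20; no integer root y with |y| ≤ 4.
  x = 0: f_y(0, y) = 6*y**2 - 10*y + 14; no integer root y with |y| ≤ 4.
  x = 1: f_y(1, y) = 6*y**2 - 14*y + 12; no integer root y with |y| ≤ 4.
  x = 2: f_y(2, y) = 6*y**2 - 18*y + 14; no integer root y with |y| ≤ 4.
  x = 3: f_y(3, y) = 6*y**2 - 22*y + 20; vanishes at y ∈ {2}. (3, 2): f_x = 0, f = 0 — SINGULAR.
  x = 4: f_y(4, y) = 6*y**2 - 26*y + 30; no integer root y with |y| ≤ 4.
Only singular point on the grid: (3, 2).
Classify: substitute x = 3 + u, y = 2 + v and expand: f = 2*u**2*v - u**2 - 2*u*v**2 + 2*v**3 + v**2.
No constant or linear terms (consistent with a singular point). Quadratic part: -u**2 + v**2. Cubic part: 2*u**2*v - 2*u*v**2 + 2*v**3.
The quadratic part v**2 - u**2 = (v − u)(v + u) splits into two distinct linear factors, so there are two distinct tangent lines y − 2 = ±(x − 3) — this is a node (ordinary double point).
Classification: node.
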